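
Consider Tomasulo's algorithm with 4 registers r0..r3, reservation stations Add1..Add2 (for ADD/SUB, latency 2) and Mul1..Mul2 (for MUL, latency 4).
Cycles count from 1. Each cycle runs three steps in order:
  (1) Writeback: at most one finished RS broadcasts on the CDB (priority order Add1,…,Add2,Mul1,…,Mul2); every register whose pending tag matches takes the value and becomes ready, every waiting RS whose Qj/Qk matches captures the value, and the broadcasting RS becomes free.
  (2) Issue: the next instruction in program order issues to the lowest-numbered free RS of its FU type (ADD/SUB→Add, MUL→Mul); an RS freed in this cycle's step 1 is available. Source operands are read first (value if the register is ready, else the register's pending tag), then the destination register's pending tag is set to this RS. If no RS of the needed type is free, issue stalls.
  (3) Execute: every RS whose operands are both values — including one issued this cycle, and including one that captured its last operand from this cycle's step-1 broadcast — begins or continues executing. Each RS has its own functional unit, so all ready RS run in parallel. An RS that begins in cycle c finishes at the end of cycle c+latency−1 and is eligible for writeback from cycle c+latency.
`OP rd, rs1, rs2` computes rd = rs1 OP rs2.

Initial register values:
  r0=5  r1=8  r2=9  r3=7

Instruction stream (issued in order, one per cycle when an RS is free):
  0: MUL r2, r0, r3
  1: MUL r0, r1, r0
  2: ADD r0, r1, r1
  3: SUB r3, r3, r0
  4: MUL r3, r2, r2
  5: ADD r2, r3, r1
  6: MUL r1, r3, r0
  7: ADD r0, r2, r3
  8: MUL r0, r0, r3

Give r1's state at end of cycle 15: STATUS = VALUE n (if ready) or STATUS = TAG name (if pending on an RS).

STATUS = VALUE 19600

  c1: issue MUL r2<-Mul1  regs: r0:5,r1:8,r2:Mul1,r3:7
  c2: issue MUL r0<-Mul2  regs: r0:Mul2,r1:8,r2:Mul1,r3:7
  c3: issue ADD r0<-Add1  regs: r0:Add1,r1:8,r2:Mul1,r3:7
  c4: issue SUB r3<-Add2  regs: r0:Add1,r1:8,r2:Mul1,r3:Add2
  c5: CDB Add1=16; stall  regs: r0:16,r1:8,r2:Mul1,r3:Add2
  c6: CDB Mul1=35; issue MUL r3<-Mul1  regs: r0:16,r1:8,r2:35,r3:Mul1
  c7: CDB Add2=-9; issue ADD r2<-Add1  regs: r0:16,r1:8,r2:Add1,r3:Mul1
  c8: CDB Mul2=40; issue MUL r1<-Mul2  regs: r0:16,r1:Mul2,r2:Add1,r3:Mul1
  c9: issue ADD r0<-Add2  regs: r0:Add2,r1:Mul2,r2:Add1,r3:Mul1
  c10: CDB Mul1=1225; issue MUL r0<-Mul1  regs: r0:Mul1,r1:Mul2,r2:Add1,r3:1225
  c11: -  regs: r0:Mul1,r1:Mul2,r2:Add1,r3:1225
  c12: CDB Add1=1233  regs: r0:Mul1,r1:Mul2,r2:1233,r3:1225
  c13: -  regs: r0:Mul1,r1:Mul2,r2:1233,r3:1225
  c14: CDB Add2=2458  regs: r0:Mul1,r1:Mul2,r2:1233,r3:1225
  c15: CDB Mul2=19600  regs: r0:Mul1,r1:19600,r2:1233,r3:1225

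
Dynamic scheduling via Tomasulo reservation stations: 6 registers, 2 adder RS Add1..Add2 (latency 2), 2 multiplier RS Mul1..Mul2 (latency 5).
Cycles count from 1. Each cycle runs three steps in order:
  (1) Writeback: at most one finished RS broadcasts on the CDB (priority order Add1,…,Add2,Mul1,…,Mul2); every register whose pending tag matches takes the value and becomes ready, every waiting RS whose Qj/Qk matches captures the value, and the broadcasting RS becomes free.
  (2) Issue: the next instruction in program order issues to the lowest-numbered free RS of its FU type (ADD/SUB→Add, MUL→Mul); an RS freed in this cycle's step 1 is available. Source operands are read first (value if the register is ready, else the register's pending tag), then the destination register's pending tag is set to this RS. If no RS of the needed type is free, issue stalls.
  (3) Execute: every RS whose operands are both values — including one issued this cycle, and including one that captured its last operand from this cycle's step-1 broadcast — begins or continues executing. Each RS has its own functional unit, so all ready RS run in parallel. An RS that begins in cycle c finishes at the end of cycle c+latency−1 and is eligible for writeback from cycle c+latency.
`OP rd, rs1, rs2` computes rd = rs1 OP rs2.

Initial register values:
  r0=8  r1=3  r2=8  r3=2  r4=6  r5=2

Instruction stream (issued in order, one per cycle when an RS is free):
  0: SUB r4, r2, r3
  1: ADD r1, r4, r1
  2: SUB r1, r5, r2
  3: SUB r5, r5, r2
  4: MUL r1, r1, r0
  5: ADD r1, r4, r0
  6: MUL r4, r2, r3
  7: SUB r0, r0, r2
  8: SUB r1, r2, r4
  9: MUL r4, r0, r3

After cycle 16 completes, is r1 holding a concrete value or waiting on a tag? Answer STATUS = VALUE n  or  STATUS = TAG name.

cycle 1: issue SUB r4<-Add1 // r0:8,r1:3,r2:8,r3:2,r4:Add1,r5:2
cycle 2: issue ADD r1<-Add2 // r0:8,r1:Add2,r2:8,r3:2,r4:Add1,r5:2
cycle 3: CDB Add1=6; issue SUB r1<-Add1 // r0:8,r1:Add1,r2:8,r3:2,r4:6,r5:2
cycle 4: stall // r0:8,r1:Add1,r2:8,r3:2,r4:6,r5:2
cycle 5: CDB Add1=-6; issue SUB r5<-Add1 // r0:8,r1:-6,r2:8,r3:2,r4:6,r5:Add1
cycle 6: CDB Add2=9; issue MUL r1<-Mul1 // r0:8,r1:Mul1,r2:8,r3:2,r4:6,r5:Add1
cycle 7: CDB Add1=-6; issue ADD r1<-Add1 // r0:8,r1:Add1,r2:8,r3:2,r4:6,r5:-6
cycle 8: issue MUL r4<-Mul2 // r0:8,r1:Add1,r2:8,r3:2,r4:Mul2,r5:-6
cycle 9: CDB Add1=14; issue SUB r0<-Add1 // r0:Add1,r1:14,r2:8,r3:2,r4:Mul2,r5:-6
cycle 10: issue SUB r1<-Add2 // r0:Add1,r1:Add2,r2:8,r3:2,r4:Mul2,r5:-6
cycle 11: CDB Add1=0; stall // r0:0,r1:Add2,r2:8,r3:2,r4:Mul2,r5:-6
cycle 12: CDB Mul1=-48; issue MUL r4<-Mul1 // r0:0,r1:Add2,r2:8,r3:2,r4:Mul1,r5:-6
cycle 13: CDB Mul2=16 // r0:0,r1:Add2,r2:8,r3:2,r4:Mul1,r5:-6
cycle 14: - // r0:0,r1:Add2,r2:8,r3:2,r4:Mul1,r5:-6
cycle 15: CDB Add2=-8 // r0:0,r1:-8,r2:8,r3:2,r4:Mul1,r5:-6
cycle 16: - // r0:0,r1:-8,r2:8,r3:2,r4:Mul1,r5:-6

STATUS = VALUE -8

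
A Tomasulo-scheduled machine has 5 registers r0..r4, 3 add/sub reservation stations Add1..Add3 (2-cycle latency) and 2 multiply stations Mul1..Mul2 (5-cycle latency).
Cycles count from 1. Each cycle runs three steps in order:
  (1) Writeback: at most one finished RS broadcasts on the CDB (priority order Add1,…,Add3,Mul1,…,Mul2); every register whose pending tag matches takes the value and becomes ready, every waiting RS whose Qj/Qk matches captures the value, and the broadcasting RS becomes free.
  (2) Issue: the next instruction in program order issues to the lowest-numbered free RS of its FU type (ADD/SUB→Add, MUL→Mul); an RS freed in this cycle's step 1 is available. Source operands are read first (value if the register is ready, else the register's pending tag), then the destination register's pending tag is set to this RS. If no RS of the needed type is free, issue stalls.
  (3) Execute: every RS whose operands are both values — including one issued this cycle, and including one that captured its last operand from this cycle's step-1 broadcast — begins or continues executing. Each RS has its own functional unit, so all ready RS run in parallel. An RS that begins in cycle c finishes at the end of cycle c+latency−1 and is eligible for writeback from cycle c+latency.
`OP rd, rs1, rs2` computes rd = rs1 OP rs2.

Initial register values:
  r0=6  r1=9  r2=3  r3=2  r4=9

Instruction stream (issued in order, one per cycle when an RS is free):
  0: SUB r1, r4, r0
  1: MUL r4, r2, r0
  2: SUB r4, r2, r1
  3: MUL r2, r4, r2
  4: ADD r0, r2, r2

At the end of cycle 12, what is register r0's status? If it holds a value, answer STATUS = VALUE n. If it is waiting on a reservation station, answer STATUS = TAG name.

STATUS = VALUE 0

c1: issue SUB r1<-Add1 | r0:6,r1:Add1,r2:3,r3:2,r4:9
c2: issue MUL r4<-Mul1 | r0:6,r1:Add1,r2:3,r3:2,r4:Mul1
c3: CDB Add1=3; issue SUB r4<-Add1 | r0:6,r1:3,r2:3,r3:2,r4:Add1
c4: issue MUL r2<-Mul2 | r0:6,r1:3,r2:Mul2,r3:2,r4:Add1
c5: CDB Add1=0; issue ADD r0<-Add1 | r0:Add1,r1:3,r2:Mul2,r3:2,r4:0
c6: - | r0:Add1,r1:3,r2:Mul2,r3:2,r4:0
c7: CDB Mul1=18 | r0:Add1,r1:3,r2:Mul2,r3:2,r4:0
c8: - | r0:Add1,r1:3,r2:Mul2,r3:2,r4:0
c9: - | r0:Add1,r1:3,r2:Mul2,r3:2,r4:0
c10: CDB Mul2=0 | r0:Add1,r1:3,r2:0,r3:2,r4:0
c11: - | r0:Add1,r1:3,r2:0,r3:2,r4:0
c12: CDB Add1=0 | r0:0,r1:3,r2:0,r3:2,r4:0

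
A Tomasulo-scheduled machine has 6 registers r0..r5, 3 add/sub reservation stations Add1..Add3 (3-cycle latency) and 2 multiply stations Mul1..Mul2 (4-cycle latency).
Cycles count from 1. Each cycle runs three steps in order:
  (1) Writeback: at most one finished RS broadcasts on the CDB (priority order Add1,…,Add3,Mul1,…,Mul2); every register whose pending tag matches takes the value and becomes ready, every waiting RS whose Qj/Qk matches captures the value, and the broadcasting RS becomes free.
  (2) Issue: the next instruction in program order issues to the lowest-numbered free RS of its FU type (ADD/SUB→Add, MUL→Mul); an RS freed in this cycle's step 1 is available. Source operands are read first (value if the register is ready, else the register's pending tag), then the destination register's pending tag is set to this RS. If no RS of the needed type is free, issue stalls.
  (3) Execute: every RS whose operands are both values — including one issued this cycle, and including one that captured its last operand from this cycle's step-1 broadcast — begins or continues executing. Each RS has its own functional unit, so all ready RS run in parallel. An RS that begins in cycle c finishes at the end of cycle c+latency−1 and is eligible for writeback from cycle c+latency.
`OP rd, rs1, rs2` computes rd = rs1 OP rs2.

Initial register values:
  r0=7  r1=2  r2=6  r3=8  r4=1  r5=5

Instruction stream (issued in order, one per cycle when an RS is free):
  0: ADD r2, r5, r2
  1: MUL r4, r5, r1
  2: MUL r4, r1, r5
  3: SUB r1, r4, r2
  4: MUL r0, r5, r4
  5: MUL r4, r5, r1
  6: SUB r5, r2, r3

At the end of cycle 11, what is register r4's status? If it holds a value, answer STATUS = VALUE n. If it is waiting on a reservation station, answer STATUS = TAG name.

STATUS = TAG Mul2

cycle 1: issue ADD r2<-Add1 // r0:7,r1:2,r2:Add1,r3:8,r4:1,r5:5
cycle 2: issue MUL r4<-Mul1 // r0:7,r1:2,r2:Add1,r3:8,r4:Mul1,r5:5
cycle 3: issue MUL r4<-Mul2 // r0:7,r1:2,r2:Add1,r3:8,r4:Mul2,r5:5
cycle 4: CDB Add1=11; issue SUB r1<-Add1 // r0:7,r1:Add1,r2:11,r3:8,r4:Mul2,r5:5
cycle 5: stall // r0:7,r1:Add1,r2:11,r3:8,r4:Mul2,r5:5
cycle 6: CDB Mul1=10; issue MUL r0<-Mul1 // r0:Mul1,r1:Add1,r2:11,r3:8,r4:Mul2,r5:5
cycle 7: CDB Mul2=10; issue MUL r4<-Mul2 // r0:Mul1,r1:Add1,r2:11,r3:8,r4:Mul2,r5:5
cycle 8: issue SUB r5<-Add2 // r0:Mul1,r1:Add1,r2:11,r3:8,r4:Mul2,r5:Add2
cycle 9: - // r0:Mul1,r1:Add1,r2:11,r3:8,r4:Mul2,r5:Add2
cycle 10: CDB Add1=-1 // r0:Mul1,r1:-1,r2:11,r3:8,r4:Mul2,r5:Add2
cycle 11: CDB Add2=3 // r0:Mul1,r1:-1,r2:11,r3:8,r4:Mul2,r5:3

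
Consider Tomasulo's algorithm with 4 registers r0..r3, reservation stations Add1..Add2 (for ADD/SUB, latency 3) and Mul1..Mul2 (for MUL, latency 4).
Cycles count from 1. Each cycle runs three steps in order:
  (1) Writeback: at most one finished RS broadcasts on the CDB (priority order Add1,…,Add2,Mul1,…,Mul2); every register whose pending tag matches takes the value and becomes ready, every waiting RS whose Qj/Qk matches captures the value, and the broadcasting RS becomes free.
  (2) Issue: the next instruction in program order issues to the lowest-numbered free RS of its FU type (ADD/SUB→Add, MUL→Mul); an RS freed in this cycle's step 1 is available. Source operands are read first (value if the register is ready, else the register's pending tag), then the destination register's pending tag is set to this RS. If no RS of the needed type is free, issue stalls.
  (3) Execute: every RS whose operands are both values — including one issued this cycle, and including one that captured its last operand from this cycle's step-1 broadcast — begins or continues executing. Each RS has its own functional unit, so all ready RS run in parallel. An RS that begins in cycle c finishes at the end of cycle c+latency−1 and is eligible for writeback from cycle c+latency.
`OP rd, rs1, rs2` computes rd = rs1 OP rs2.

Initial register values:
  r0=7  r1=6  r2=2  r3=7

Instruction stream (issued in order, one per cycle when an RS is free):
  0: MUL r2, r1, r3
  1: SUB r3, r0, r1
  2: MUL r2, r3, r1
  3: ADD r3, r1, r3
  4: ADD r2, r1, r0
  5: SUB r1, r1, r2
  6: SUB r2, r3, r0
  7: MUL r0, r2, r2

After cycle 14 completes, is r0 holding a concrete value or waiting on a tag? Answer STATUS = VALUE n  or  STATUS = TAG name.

STATUS = TAG Mul1

c1: issue MUL r2<-Mul1 | r0:7,r1:6,r2:Mul1,r3:7
c2: issue SUB r3<-Add1 | r0:7,r1:6,r2:Mul1,r3:Add1
c3: issue MUL r2<-Mul2 | r0:7,r1:6,r2:Mul2,r3:Add1
c4: issue ADD r3<-Add2 | r0:7,r1:6,r2:Mul2,r3:Add2
c5: CDB Add1=1; issue ADD r2<-Add1 | r0:7,r1:6,r2:Add1,r3:Add2
c6: CDB Mul1=42; stall | r0:7,r1:6,r2:Add1,r3:Add2
c7: stall | r0:7,r1:6,r2:Add1,r3:Add2
c8: CDB Add1=13; issue SUB r1<-Add1 | r0:7,r1:Add1,r2:13,r3:Add2
c9: CDB Add2=7; issue SUB r2<-Add2 | r0:7,r1:Add1,r2:Add2,r3:7
c10: CDB Mul2=6; issue MUL r0<-Mul1 | r0:Mul1,r1:Add1,r2:Add2,r3:7
c11: CDB Add1=-7 | r0:Mul1,r1:-7,r2:Add2,r3:7
c12: CDB Add2=0 | r0:Mul1,r1:-7,r2:0,r3:7
c13: - | r0:Mul1,r1:-7,r2:0,r3:7
c14: - | r0:Mul1,r1:-7,r2:0,r3:7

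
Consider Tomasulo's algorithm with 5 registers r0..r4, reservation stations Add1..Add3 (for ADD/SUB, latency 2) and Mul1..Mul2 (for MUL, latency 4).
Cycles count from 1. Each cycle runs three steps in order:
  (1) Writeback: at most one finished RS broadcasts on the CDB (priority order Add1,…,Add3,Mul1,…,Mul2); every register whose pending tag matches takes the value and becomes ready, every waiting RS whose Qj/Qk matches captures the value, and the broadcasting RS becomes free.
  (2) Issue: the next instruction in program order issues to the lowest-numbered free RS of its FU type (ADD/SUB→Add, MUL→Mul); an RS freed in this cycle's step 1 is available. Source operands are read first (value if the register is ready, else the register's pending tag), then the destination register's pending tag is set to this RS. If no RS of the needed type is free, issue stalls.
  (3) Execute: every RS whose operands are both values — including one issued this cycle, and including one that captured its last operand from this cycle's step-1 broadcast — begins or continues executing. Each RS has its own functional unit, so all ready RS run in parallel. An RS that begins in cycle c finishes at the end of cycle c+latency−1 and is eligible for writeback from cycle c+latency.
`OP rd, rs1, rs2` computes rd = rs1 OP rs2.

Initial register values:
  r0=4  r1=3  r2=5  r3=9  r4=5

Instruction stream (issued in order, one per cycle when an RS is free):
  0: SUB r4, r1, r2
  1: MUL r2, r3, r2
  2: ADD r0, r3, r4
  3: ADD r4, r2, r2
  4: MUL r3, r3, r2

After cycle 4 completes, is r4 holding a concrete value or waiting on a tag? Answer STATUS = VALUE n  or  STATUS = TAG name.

STATUS = TAG Add2

c1: issue SUB r4<-Add1 | r0:4,r1:3,r2:5,r3:9,r4:Add1
c2: issue MUL r2<-Mul1 | r0:4,r1:3,r2:Mul1,r3:9,r4:Add1
c3: CDB Add1=-2; issue ADD r0<-Add1 | r0:Add1,r1:3,r2:Mul1,r3:9,r4:-2
c4: issue ADD r4<-Add2 | r0:Add1,r1:3,r2:Mul1,r3:9,r4:Add2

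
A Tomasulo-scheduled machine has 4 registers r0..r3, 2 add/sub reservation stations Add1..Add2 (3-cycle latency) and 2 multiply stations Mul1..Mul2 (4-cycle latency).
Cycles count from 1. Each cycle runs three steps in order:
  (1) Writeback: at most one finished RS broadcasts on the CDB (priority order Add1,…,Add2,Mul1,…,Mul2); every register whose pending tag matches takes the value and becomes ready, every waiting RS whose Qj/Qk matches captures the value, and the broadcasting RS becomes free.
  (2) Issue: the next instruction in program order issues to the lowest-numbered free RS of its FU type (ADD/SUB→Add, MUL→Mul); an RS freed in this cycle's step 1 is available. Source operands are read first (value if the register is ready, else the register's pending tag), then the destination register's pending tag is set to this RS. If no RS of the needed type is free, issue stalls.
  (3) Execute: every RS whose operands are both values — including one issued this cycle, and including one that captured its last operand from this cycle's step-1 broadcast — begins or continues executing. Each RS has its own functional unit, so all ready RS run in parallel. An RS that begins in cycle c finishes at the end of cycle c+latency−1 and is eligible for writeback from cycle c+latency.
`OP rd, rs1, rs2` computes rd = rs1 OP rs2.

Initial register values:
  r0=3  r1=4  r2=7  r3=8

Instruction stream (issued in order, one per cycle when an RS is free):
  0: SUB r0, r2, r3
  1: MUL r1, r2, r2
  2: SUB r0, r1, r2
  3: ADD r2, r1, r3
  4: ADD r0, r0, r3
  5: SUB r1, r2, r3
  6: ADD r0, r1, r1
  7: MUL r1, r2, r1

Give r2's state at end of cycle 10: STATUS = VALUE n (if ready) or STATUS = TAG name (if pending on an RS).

STATUS = VALUE 57

c1: issue SUB r0<-Add1 | r0:Add1,r1:4,r2:7,r3:8
c2: issue MUL r1<-Mul1 | r0:Add1,r1:Mul1,r2:7,r3:8
c3: issue SUB r0<-Add2 | r0:Add2,r1:Mul1,r2:7,r3:8
c4: CDB Add1=-1; issue ADD r2<-Add1 | r0:Add2,r1:Mul1,r2:Add1,r3:8
c5: stall | r0:Add2,r1:Mul1,r2:Add1,r3:8
c6: CDB Mul1=49; stall | r0:Add2,r1:49,r2:Add1,r3:8
c7: stall | r0:Add2,r1:49,r2:Add1,r3:8
c8: stall | r0:Add2,r1:49,r2:Add1,r3:8
c9: CDB Add1=57; issue ADD r0<-Add1 | r0:Add1,r1:49,r2:57,r3:8
c10: CDB Add2=42; issue SUB r1<-Add2 | r0:Add1,r1:Add2,r2:57,r3:8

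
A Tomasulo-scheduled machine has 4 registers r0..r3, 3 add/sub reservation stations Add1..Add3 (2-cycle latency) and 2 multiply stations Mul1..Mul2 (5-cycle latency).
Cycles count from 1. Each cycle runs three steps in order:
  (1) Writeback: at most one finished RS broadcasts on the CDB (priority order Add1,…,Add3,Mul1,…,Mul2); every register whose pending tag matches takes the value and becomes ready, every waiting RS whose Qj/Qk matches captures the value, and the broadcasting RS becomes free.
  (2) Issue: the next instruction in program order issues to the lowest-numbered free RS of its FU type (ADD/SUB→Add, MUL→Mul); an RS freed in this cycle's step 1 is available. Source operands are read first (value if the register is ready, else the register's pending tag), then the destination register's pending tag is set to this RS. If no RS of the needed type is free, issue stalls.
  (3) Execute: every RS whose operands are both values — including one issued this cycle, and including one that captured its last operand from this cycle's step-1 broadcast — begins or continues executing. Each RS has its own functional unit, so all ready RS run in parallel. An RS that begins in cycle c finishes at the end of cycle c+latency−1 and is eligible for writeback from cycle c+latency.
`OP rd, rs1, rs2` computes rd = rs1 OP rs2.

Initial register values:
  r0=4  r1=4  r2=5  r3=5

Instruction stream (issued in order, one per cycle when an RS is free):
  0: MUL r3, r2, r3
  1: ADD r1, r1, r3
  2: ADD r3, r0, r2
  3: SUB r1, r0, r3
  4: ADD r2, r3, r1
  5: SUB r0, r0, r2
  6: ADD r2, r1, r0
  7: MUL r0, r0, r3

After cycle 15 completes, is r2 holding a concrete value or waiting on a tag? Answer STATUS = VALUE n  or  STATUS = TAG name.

STATUS = VALUE -5

  c1: issue MUL r3<-Mul1  regs: r0:4,r1:4,r2:5,r3:Mul1
  c2: issue ADD r1<-Add1  regs: r0:4,r1:Add1,r2:5,r3:Mul1
  c3: issue ADD r3<-Add2  regs: r0:4,r1:Add1,r2:5,r3:Add2
  c4: issue SUB r1<-Add3  regs: r0:4,r1:Add3,r2:5,r3:Add2
  c5: CDB Add2=9; issue ADD r2<-Add2  regs: r0:4,r1:Add3,r2:Add2,r3:9
  c6: CDB Mul1=25; stall  regs: r0:4,r1:Add3,r2:Add2,r3:9
  c7: CDB Add3=-5; issue SUB r0<-Add3  regs: r0:Add3,r1:-5,r2:Add2,r3:9
  c8: CDB Add1=29; issue ADD r2<-Add1  regs: r0:Add3,r1:-5,r2:Add1,r3:9
  c9: CDB Add2=4; issue MUL r0<-Mul1  regs: r0:Mul1,r1:-5,r2:Add1,r3:9
  c10: -  regs: r0:Mul1,r1:-5,r2:Add1,r3:9
  c11: CDB Add3=0  regs: r0:Mul1,r1:-5,r2:Add1,r3:9
  c12: -  regs: r0:Mul1,r1:-5,r2:Add1,r3:9
  c13: CDB Add1=-5  regs: r0:Mul1,r1:-5,r2:-5,r3:9
  c14: -  regs: r0:Mul1,r1:-5,r2:-5,r3:9
  c15: -  regs: r0:Mul1,r1:-5,r2:-5,r3:9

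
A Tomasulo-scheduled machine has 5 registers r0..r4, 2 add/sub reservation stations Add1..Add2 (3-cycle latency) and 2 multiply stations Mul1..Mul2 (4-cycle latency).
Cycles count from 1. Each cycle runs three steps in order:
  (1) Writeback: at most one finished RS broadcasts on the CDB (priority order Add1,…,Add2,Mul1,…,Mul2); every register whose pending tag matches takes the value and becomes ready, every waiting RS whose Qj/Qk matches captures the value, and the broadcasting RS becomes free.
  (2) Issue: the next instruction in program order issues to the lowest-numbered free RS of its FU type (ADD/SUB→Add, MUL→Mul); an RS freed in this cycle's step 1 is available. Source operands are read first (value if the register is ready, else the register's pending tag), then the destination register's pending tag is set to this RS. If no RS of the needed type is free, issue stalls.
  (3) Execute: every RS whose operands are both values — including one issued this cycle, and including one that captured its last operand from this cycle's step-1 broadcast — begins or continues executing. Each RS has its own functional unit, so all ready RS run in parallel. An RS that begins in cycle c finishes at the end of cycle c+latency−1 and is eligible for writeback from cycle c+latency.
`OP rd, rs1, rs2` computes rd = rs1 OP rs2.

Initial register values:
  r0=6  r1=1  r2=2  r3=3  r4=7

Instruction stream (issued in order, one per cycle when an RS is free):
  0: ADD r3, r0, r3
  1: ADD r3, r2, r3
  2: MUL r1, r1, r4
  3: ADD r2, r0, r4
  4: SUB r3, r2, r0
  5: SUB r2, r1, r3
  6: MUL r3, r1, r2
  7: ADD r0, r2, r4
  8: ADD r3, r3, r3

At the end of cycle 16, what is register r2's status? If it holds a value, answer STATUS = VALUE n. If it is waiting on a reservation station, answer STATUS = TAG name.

cycle 1: issue ADD r3<-Add1 // r0:6,r1:1,r2:2,r3:Add1,r4:7
cycle 2: issue ADD r3<-Add2 // r0:6,r1:1,r2:2,r3:Add2,r4:7
cycle 3: issue MUL r1<-Mul1 // r0:6,r1:Mul1,r2:2,r3:Add2,r4:7
cycle 4: CDB Add1=9; issue ADD r2<-Add1 // r0:6,r1:Mul1,r2:Add1,r3:Add2,r4:7
cycle 5: stall // r0:6,r1:Mul1,r2:Add1,r3:Add2,r4:7
cycle 6: stall // r0:6,r1:Mul1,r2:Add1,r3:Add2,r4:7
cycle 7: CDB Add1=13; issue SUB r3<-Add1 // r0:6,r1:Mul1,r2:13,r3:Add1,r4:7
cycle 8: CDB Add2=11; issue SUB r2<-Add2 // r0:6,r1:Mul1,r2:Add2,r3:Add1,r4:7
cycle 9: CDB Mul1=7; issue MUL r3<-Mul1 // r0:6,r1:7,r2:Add2,r3:Mul1,r4:7
cycle 10: CDB Add1=7; issue ADD r0<-Add1 // r0:Add1,r1:7,r2:Add2,r3:Mul1,r4:7
cycle 11: stall // r0:Add1,r1:7,r2:Add2,r3:Mul1,r4:7
cycle 12: stall // r0:Add1,r1:7,r2:Add2,r3:Mul1,r4:7
cycle 13: CDB Add2=0; issue ADD r3<-Add2 // r0:Add1,r1:7,r2:0,r3:Add2,r4:7
cycle 14: - // r0:Add1,r1:7,r2:0,r3:Add2,r4:7
cycle 15: - // r0:Add1,r1:7,r2:0,r3:Add2,r4:7
cycle 16: CDB Add1=7 // r0:7,r1:7,r2:0,r3:Add2,r4:7

STATUS = VALUE 0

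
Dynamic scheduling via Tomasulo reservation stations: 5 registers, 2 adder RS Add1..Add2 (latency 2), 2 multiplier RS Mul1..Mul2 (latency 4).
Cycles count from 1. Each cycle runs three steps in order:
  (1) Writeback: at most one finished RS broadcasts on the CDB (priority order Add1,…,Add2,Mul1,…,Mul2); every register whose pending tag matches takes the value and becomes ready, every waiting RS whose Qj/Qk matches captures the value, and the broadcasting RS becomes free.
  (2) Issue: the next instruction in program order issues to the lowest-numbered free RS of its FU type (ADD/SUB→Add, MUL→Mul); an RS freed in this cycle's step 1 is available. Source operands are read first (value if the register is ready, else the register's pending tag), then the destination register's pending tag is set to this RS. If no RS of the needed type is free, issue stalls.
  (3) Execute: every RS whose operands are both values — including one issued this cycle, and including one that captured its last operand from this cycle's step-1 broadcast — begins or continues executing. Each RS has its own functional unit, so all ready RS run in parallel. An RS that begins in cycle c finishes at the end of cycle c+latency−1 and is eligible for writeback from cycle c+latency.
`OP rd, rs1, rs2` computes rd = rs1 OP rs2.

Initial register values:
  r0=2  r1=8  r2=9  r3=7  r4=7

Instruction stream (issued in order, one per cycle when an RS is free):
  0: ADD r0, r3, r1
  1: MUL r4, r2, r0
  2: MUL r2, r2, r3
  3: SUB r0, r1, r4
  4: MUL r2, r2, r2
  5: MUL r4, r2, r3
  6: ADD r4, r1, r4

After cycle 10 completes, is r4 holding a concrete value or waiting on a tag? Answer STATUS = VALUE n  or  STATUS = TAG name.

cycle 1: issue ADD r0<-Add1 // r0:Add1,r1:8,r2:9,r3:7,r4:7
cycle 2: issue MUL r4<-Mul1 // r0:Add1,r1:8,r2:9,r3:7,r4:Mul1
cycle 3: CDB Add1=15; issue MUL r2<-Mul2 // r0:15,r1:8,r2:Mul2,r3:7,r4:Mul1
cycle 4: issue SUB r0<-Add1 // r0:Add1,r1:8,r2:Mul2,r3:7,r4:Mul1
cycle 5: stall // r0:Add1,r1:8,r2:Mul2,r3:7,r4:Mul1
cycle 6: stall // r0:Add1,r1:8,r2:Mul2,r3:7,r4:Mul1
cycle 7: CDB Mul1=135; issue MUL r2<-Mul1 // r0:Add1,r1:8,r2:Mul1,r3:7,r4:135
cycle 8: CDB Mul2=63; issue MUL r4<-Mul2 // r0:Add1,r1:8,r2:Mul1,r3:7,r4:Mul2
cycle 9: CDB Add1=-127; issue ADD r4<-Add1 // r0:-127,r1:8,r2:Mul1,r3:7,r4:Add1
cycle 10: - // r0:-127,r1:8,r2:Mul1,r3:7,r4:Add1

STATUS = TAG Add1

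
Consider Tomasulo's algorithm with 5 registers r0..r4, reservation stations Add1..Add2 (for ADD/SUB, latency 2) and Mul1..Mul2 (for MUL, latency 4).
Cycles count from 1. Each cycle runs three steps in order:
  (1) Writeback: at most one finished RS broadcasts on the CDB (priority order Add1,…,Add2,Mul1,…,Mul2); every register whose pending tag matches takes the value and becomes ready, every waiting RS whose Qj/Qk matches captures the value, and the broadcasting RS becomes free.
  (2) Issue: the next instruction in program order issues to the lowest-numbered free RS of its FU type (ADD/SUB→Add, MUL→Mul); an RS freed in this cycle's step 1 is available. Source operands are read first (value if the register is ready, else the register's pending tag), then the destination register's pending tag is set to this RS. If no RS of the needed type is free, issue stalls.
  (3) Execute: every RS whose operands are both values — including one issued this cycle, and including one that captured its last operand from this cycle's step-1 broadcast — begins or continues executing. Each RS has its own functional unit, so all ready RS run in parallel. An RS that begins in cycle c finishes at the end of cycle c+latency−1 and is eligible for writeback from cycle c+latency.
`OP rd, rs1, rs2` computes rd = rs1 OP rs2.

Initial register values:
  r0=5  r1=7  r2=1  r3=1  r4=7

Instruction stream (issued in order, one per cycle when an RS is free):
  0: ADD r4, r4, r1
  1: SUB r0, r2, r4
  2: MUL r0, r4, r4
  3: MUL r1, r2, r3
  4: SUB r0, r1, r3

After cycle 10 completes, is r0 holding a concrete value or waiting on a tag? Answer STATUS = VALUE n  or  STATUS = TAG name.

STATUS = VALUE 0

cycle 1: issue ADD r4<-Add1 // r0:5,r1:7,r2:1,r3:1,r4:Add1
cycle 2: issue SUB r0<-Add2 // r0:Add2,r1:7,r2:1,r3:1,r4:Add1
cycle 3: CDB Add1=14; issue MUL r0<-Mul1 // r0:Mul1,r1:7,r2:1,r3:1,r4:14
cycle 4: issue MUL r1<-Mul2 // r0:Mul1,r1:Mul2,r2:1,r3:1,r4:14
cycle 5: CDB Add2=-13; issue SUB r0<-Add1 // r0:Add1,r1:Mul2,r2:1,r3:1,r4:14
cycle 6: - // r0:Add1,r1:Mul2,r2:1,r3:1,r4:14
cycle 7: CDB Mul1=196 // r0:Add1,r1:Mul2,r2:1,r3:1,r4:14
cycle 8: CDB Mul2=1 // r0:Add1,r1:1,r2:1,r3:1,r4:14
cycle 9: - // r0:Add1,r1:1,r2:1,r3:1,r4:14
cycle 10: CDB Add1=0 // r0:0,r1:1,r2:1,r3:1,r4:14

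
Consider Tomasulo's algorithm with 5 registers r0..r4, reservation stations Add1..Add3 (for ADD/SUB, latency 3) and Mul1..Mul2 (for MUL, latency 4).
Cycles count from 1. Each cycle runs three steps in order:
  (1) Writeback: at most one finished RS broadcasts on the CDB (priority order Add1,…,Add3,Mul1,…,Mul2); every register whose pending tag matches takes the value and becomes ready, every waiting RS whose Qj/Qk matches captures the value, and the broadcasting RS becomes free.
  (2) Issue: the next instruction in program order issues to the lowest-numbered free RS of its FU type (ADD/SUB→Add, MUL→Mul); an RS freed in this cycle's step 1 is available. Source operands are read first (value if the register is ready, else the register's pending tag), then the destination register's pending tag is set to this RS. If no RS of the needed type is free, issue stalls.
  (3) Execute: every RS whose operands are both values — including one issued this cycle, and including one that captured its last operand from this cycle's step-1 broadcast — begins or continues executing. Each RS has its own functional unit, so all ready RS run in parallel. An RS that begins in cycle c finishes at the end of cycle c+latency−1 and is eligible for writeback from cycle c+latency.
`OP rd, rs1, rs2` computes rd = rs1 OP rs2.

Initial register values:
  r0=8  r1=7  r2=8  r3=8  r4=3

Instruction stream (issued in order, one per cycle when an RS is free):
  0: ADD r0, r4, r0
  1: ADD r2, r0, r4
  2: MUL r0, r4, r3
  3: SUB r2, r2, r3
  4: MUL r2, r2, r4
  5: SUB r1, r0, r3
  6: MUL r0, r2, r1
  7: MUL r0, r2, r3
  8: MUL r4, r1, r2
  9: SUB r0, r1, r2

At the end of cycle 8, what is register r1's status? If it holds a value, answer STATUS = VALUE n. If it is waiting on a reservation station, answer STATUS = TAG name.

STATUS = TAG Add3

cycle 1: issue ADD r0<-Add1 // r0:Add1,r1:7,r2:8,r3:8,r4:3
cycle 2: issue ADD r2<-Add2 // r0:Add1,r1:7,r2:Add2,r3:8,r4:3
cycle 3: issue MUL r0<-Mul1 // r0:Mul1,r1:7,r2:Add2,r3:8,r4:3
cycle 4: CDB Add1=11; issue SUB r2<-Add1 // r0:Mul1,r1:7,r2:Add1,r3:8,r4:3
cycle 5: issue MUL r2<-Mul2 // r0:Mul1,r1:7,r2:Mul2,r3:8,r4:3
cycle 6: issue SUB r1<-Add3 // r0:Mul1,r1:Add3,r2:Mul2,r3:8,r4:3
cycle 7: CDB Add2=14; stall // r0:Mul1,r1:Add3,r2:Mul2,r3:8,r4:3
cycle 8: CDB Mul1=24; issue MUL r0<-Mul1 // r0:Mul1,r1:Add3,r2:Mul2,r3:8,r4:3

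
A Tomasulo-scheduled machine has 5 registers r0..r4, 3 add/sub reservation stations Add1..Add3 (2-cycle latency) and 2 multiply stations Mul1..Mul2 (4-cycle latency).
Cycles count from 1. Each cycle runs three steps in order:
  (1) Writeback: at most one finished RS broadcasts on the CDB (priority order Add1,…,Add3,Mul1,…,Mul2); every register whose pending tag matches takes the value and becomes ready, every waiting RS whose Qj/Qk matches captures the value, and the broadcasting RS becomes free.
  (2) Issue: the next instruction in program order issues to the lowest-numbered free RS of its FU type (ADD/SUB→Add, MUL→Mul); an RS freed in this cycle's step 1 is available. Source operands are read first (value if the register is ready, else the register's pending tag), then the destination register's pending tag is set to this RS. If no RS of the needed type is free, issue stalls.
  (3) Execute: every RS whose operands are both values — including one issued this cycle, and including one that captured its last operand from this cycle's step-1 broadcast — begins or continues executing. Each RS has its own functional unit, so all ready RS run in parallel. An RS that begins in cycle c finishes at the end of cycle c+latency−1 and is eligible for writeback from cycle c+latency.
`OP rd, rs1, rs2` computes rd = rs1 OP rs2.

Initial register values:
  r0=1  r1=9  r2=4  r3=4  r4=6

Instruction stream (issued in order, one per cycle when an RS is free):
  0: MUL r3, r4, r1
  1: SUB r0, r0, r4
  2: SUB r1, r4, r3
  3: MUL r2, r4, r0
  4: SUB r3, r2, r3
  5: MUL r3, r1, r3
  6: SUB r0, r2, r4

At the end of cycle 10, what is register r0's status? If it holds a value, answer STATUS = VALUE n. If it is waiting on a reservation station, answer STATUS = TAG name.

STATUS = TAG Add2

c1: issue MUL r3<-Mul1 | r0:1,r1:9,r2:4,r3:Mul1,r4:6
c2: issue SUB r0<-Add1 | r0:Add1,r1:9,r2:4,r3:Mul1,r4:6
c3: issue SUB r1<-Add2 | r0:Add1,r1:Add2,r2:4,r3:Mul1,r4:6
c4: CDB Add1=-5; issue MUL r2<-Mul2 | r0:-5,r1:Add2,r2:Mul2,r3:Mul1,r4:6
c5: CDB Mul1=54; issue SUB r3<-Add1 | r0:-5,r1:Add2,r2:Mul2,r3:Add1,r4:6
c6: issue MUL r3<-Mul1 | r0:-5,r1:Add2,r2:Mul2,r3:Mul1,r4:6
c7: CDB Add2=-48; issue SUB r0<-Add2 | r0:Add2,r1:-48,r2:Mul2,r3:Mul1,r4:6
c8: CDB Mul2=-30 | r0:Add2,r1:-48,r2:-30,r3:Mul1,r4:6
c9: - | r0:Add2,r1:-48,r2:-30,r3:Mul1,r4:6
c10: CDB Add1=-84 | r0:Add2,r1:-48,r2:-30,r3:Mul1,r4:6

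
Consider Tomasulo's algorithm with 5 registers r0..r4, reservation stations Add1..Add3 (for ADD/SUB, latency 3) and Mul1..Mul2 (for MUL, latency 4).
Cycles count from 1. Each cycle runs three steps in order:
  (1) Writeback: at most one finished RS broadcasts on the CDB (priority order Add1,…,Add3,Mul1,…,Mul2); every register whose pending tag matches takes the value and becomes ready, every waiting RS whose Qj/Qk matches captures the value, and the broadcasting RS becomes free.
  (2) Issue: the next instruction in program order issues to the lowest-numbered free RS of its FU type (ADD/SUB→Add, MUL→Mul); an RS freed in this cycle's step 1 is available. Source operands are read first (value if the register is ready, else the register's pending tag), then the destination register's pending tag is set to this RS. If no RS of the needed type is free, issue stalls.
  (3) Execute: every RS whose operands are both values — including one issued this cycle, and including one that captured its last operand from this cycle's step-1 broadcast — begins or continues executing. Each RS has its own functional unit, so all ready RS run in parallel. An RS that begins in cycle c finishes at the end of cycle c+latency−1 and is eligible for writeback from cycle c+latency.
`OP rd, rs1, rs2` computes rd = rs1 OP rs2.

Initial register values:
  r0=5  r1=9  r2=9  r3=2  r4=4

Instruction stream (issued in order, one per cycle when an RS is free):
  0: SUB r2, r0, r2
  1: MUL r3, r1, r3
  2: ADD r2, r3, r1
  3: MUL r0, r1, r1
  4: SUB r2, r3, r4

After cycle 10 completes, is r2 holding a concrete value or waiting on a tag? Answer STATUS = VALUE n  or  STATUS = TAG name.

STATUS = VALUE 14

cycle 1: issue SUB r2<-Add1 // r0:5,r1:9,r2:Add1,r3:2,r4:4
cycle 2: issue MUL r3<-Mul1 // r0:5,r1:9,r2:Add1,r3:Mul1,r4:4
cycle 3: issue ADD r2<-Add2 // r0:5,r1:9,r2:Add2,r3:Mul1,r4:4
cycle 4: CDB Add1=-4; issue MUL r0<-Mul2 // r0:Mul2,r1:9,r2:Add2,r3:Mul1,r4:4
cycle 5: issue SUB r2<-Add1 // r0:Mul2,r1:9,r2:Add1,r3:Mul1,r4:4
cycle 6: CDB Mul1=18 // r0:Mul2,r1:9,r2:Add1,r3:18,r4:4
cycle 7: - // r0:Mul2,r1:9,r2:Add1,r3:18,r4:4
cycle 8: CDB Mul2=81 // r0:81,r1:9,r2:Add1,r3:18,r4:4
cycle 9: CDB Add1=14 // r0:81,r1:9,r2:14,r3:18,r4:4
cycle 10: CDB Add2=27 // r0:81,r1:9,r2:14,r3:18,r4:4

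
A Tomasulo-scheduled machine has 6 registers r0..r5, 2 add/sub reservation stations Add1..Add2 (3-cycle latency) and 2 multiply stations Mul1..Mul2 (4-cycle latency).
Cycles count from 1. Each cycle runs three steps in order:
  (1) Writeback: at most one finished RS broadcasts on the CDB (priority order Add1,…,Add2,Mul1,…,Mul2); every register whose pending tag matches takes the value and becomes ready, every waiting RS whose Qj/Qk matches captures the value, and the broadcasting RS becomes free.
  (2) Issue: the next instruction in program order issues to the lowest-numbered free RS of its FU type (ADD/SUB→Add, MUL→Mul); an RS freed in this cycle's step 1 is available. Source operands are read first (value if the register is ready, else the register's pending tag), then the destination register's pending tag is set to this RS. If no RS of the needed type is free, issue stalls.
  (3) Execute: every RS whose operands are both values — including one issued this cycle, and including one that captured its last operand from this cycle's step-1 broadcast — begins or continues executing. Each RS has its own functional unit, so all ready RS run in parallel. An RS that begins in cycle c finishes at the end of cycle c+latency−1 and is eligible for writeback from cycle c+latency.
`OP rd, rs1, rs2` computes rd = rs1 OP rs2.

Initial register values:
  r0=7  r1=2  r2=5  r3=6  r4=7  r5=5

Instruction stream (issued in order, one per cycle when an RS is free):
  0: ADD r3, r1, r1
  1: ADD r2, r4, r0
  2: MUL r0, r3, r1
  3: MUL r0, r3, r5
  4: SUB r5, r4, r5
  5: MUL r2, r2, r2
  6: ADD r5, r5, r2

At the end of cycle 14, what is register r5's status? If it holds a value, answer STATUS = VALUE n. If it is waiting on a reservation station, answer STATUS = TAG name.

c1: issue ADD r3<-Add1 | r0:7,r1:2,r2:5,r3:Add1,r4:7,r5:5
c2: issue ADD r2<-Add2 | r0:7,r1:2,r2:Add2,r3:Add1,r4:7,r5:5
c3: issue MUL r0<-Mul1 | r0:Mul1,r1:2,r2:Add2,r3:Add1,r4:7,r5:5
c4: CDB Add1=4; issue MUL r0<-Mul2 | r0:Mul2,r1:2,r2:Add2,r3:4,r4:7,r5:5
c5: CDB Add2=14; issue SUB r5<-Add1 | r0:Mul2,r1:2,r2:14,r3:4,r4:7,r5:Add1
c6: stall | r0:Mul2,r1:2,r2:14,r3:4,r4:7,r5:Add1
c7: stall | r0:Mul2,r1:2,r2:14,r3:4,r4:7,r5:Add1
c8: CDB Add1=2; stall | r0:Mul2,r1:2,r2:14,r3:4,r4:7,r5:2
c9: CDB Mul1=8; issue MUL r2<-Mul1 | r0:Mul2,r1:2,r2:Mul1,r3:4,r4:7,r5:2
c10: CDB Mul2=20; issue ADD r5<-Add1 | r0:20,r1:2,r2:Mul1,r3:4,r4:7,r5:Add1
c11: - | r0:20,r1:2,r2:Mul1,r3:4,r4:7,r5:Add1
c12: - | r0:20,r1:2,r2:Mul1,r3:4,r4:7,r5:Add1
c13: CDB Mul1=196 | r0:20,r1:2,r2:196,r3:4,r4:7,r5:Add1
c14: - | r0:20,r1:2,r2:196,r3:4,r4:7,r5:Add1

STATUS = TAG Add1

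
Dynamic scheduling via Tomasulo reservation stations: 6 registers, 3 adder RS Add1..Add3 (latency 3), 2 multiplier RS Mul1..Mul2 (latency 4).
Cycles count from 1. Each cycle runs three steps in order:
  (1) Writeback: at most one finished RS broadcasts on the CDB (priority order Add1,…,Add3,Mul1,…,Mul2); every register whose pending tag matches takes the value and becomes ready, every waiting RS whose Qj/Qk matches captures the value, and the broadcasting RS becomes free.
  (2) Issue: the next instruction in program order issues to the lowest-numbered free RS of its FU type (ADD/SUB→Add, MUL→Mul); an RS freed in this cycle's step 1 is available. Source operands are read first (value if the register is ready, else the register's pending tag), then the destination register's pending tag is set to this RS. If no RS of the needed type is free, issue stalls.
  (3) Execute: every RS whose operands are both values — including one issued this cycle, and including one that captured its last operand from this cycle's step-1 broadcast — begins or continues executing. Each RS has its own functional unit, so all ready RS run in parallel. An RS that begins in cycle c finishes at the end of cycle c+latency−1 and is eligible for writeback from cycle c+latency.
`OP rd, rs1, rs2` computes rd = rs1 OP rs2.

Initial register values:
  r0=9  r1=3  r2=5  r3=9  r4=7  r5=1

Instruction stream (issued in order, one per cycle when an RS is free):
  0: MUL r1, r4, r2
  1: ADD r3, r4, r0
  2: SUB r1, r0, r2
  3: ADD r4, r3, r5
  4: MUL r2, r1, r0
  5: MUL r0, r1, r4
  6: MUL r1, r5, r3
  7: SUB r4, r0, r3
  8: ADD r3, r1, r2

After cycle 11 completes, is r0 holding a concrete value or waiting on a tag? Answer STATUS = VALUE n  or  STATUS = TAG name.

STATUS = TAG Mul1

cycle 1: issue MUL r1<-Mul1 // r0:9,r1:Mul1,r2:5,r3:9,r4:7,r5:1
cycle 2: issue ADD r3<-Add1 // r0:9,r1:Mul1,r2:5,r3:Add1,r4:7,r5:1
cycle 3: issue SUB r1<-Add2 // r0:9,r1:Add2,r2:5,r3:Add1,r4:7,r5:1
cycle 4: issue ADD r4<-Add3 // r0:9,r1:Add2,r2:5,r3:Add1,r4:Add3,r5:1
cycle 5: CDB Add1=16; issue MUL r2<-Mul2 // r0:9,r1:Add2,r2:Mul2,r3:16,r4:Add3,r5:1
cycle 6: CDB Add2=4; stall // r0:9,r1:4,r2:Mul2,r3:16,r4:Add3,r5:1
cycle 7: CDB Mul1=35; issue MUL r0<-Mul1 // r0:Mul1,r1:4,r2:Mul2,r3:16,r4:Add3,r5:1
cycle 8: CDB Add3=17; stall // r0:Mul1,r1:4,r2:Mul2,r3:16,r4:17,r5:1
cycle 9: stall // r0:Mul1,r1:4,r2:Mul2,r3:16,r4:17,r5:1
cycle 10: CDB Mul2=36; issue MUL r1<-Mul2 // r0:Mul1,r1:Mul2,r2:36,r3:16,r4:17,r5:1
cycle 11: issue SUB r4<-Add1 // r0:Mul1,r1:Mul2,r2:36,r3:16,r4:Add1,r5:1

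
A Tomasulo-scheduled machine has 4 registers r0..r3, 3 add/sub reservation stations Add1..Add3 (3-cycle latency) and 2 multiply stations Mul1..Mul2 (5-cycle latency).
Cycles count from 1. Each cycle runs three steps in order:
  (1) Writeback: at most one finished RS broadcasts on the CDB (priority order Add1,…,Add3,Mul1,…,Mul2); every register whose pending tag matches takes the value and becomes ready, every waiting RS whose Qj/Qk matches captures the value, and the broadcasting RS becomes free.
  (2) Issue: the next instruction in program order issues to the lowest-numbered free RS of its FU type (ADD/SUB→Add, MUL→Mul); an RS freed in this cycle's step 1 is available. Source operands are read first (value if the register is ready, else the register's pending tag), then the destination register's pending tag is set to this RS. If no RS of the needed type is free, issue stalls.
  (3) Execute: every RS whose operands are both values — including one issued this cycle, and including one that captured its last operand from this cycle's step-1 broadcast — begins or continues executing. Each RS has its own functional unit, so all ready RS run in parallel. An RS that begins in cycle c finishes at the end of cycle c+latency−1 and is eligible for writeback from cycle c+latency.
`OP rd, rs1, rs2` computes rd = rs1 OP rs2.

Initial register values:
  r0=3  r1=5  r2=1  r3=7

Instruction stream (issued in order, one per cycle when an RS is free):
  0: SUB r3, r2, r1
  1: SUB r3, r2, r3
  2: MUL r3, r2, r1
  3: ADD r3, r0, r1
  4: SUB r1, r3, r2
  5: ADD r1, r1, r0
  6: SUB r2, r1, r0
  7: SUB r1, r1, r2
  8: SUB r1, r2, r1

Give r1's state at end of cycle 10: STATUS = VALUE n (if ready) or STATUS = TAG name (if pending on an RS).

STATUS = TAG Add3

cycle 1: issue SUB r3<-Add1 // r0:3,r1:5,r2:1,r3:Add1
cycle 2: issue SUB r3<-Add2 // r0:3,r1:5,r2:1,r3:Add2
cycle 3: issue MUL r3<-Mul1 // r0:3,r1:5,r2:1,r3:Mul1
cycle 4: CDB Add1=-4; issue ADD r3<-Add1 // r0:3,r1:5,r2:1,r3:Add1
cycle 5: issue SUB r1<-Add3 // r0:3,r1:Add3,r2:1,r3:Add1
cycle 6: stall // r0:3,r1:Add3,r2:1,r3:Add1
cycle 7: CDB Add1=8; issue ADD r1<-Add1 // r0:3,r1:Add1,r2:1,r3:8
cycle 8: CDB Add2=5; issue SUB r2<-Add2 // r0:3,r1:Add1,r2:Add2,r3:8
cycle 9: CDB Mul1=5; stall // r0:3,r1:Add1,r2:Add2,r3:8
cycle 10: CDB Add3=7; issue SUB r1<-Add3 // r0:3,r1:Add3,r2:Add2,r3:8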